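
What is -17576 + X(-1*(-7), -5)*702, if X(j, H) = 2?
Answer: -16172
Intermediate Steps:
-17576 + X(-1*(-7), -5)*702 = -17576 + 2*702 = -17576 + 1404 = -16172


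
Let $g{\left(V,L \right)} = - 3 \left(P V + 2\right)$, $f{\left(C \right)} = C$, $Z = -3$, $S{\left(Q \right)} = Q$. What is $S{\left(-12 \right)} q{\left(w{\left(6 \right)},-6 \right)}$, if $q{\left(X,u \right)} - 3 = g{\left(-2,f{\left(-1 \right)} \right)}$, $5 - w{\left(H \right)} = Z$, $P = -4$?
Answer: $324$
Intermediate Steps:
$w{\left(H \right)} = 8$ ($w{\left(H \right)} = 5 - -3 = 5 + 3 = 8$)
$g{\left(V,L \right)} = -6 + 12 V$ ($g{\left(V,L \right)} = - 3 \left(- 4 V + 2\right) = - 3 \left(2 - 4 V\right) = -6 + 12 V$)
$q{\left(X,u \right)} = -27$ ($q{\left(X,u \right)} = 3 + \left(-6 + 12 \left(-2\right)\right) = 3 - 30 = -27$)
$S{\left(-12 \right)} q{\left(w{\left(6 \right)},-6 \right)} = \left(-12\right) \left(-27\right) = 324$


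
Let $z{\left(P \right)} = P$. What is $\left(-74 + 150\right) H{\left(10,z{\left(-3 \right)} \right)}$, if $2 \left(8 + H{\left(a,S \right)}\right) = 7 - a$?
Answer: $-722$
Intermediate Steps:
$H{\left(a,S \right)} = - \frac{9}{2} - \frac{a}{2}$ ($H{\left(a,S \right)} = -8 + \frac{7 - a}{2} = -8 - \left(- \frac{7}{2} + \frac{a}{2}\right) = - \frac{9}{2} - \frac{a}{2}$)
$\left(-74 + 150\right) H{\left(10,z{\left(-3 \right)} \right)} = \left(-74 + 150\right) \left(- \frac{9}{2} - 5\right) = 76 \left(- \frac{9}{2} - 5\right) = 76 \left(- \frac{19}{2}\right) = -722$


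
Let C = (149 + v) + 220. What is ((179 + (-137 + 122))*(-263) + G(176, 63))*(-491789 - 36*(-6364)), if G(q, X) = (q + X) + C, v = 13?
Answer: 11167002035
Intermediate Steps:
C = 382 (C = (149 + 13) + 220 = 162 + 220 = 382)
G(q, X) = 382 + X + q (G(q, X) = (q + X) + 382 = (X + q) + 382 = 382 + X + q)
((179 + (-137 + 122))*(-263) + G(176, 63))*(-491789 - 36*(-6364)) = ((179 + (-137 + 122))*(-263) + (382 + 63 + 176))*(-491789 - 36*(-6364)) = ((179 - 15)*(-263) + 621)*(-491789 + 229104) = (164*(-263) + 621)*(-262685) = (-43132 + 621)*(-262685) = -42511*(-262685) = 11167002035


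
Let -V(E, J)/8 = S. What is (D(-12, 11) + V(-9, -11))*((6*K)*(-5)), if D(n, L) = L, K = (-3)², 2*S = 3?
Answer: 270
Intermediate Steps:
S = 3/2 (S = (½)*3 = 3/2 ≈ 1.5000)
V(E, J) = -12 (V(E, J) = -8*3/2 = -12)
K = 9
(D(-12, 11) + V(-9, -11))*((6*K)*(-5)) = (11 - 12)*((6*9)*(-5)) = -54*(-5) = -1*(-270) = 270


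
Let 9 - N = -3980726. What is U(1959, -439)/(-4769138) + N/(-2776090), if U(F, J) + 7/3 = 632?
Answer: -2847963385165/1985933446563 ≈ -1.4341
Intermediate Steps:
N = 3980735 (N = 9 - 1*(-3980726) = 9 + 3980726 = 3980735)
U(F, J) = 1889/3 (U(F, J) = -7/3 + 632 = 1889/3)
U(1959, -439)/(-4769138) + N/(-2776090) = (1889/3)/(-4769138) + 3980735/(-2776090) = (1889/3)*(-1/4769138) + 3980735*(-1/2776090) = -1889/14307414 - 796147/555218 = -2847963385165/1985933446563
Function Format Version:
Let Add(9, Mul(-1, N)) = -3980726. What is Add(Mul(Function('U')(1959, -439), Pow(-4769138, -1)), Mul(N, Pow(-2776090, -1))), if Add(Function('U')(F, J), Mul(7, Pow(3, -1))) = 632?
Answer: Rational(-2847963385165, 1985933446563) ≈ -1.4341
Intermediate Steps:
N = 3980735 (N = Add(9, Mul(-1, -3980726)) = Add(9, 3980726) = 3980735)
Function('U')(F, J) = Rational(1889, 3) (Function('U')(F, J) = Add(Rational(-7, 3), 632) = Rational(1889, 3))
Add(Mul(Function('U')(1959, -439), Pow(-4769138, -1)), Mul(N, Pow(-2776090, -1))) = Add(Mul(Rational(1889, 3), Pow(-4769138, -1)), Mul(3980735, Pow(-2776090, -1))) = Add(Mul(Rational(1889, 3), Rational(-1, 4769138)), Mul(3980735, Rational(-1, 2776090))) = Add(Rational(-1889, 14307414), Rational(-796147, 555218)) = Rational(-2847963385165, 1985933446563)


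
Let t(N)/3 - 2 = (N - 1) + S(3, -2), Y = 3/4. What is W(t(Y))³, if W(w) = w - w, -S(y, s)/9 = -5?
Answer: 0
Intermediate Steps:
S(y, s) = 45 (S(y, s) = -9*(-5) = 45)
Y = ¾ (Y = 3*(¼) = ¾ ≈ 0.75000)
t(N) = 138 + 3*N (t(N) = 6 + 3*((N - 1) + 45) = 6 + 3*((-1 + N) + 45) = 6 + 3*(44 + N) = 6 + (132 + 3*N) = 138 + 3*N)
W(w) = 0
W(t(Y))³ = 0³ = 0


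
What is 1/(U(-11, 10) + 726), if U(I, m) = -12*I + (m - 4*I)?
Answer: 1/912 ≈ 0.0010965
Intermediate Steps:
U(I, m) = m - 16*I
1/(U(-11, 10) + 726) = 1/((10 - 16*(-11)) + 726) = 1/((10 + 176) + 726) = 1/(186 + 726) = 1/912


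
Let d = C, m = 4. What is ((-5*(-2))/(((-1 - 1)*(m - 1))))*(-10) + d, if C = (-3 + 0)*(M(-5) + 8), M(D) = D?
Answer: 23/3 ≈ 7.6667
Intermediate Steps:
C = -9 (C = (-3 + 0)*(-5 + 8) = -3*3 = -9)
d = -9
((-5*(-2))/(((-1 - 1)*(m - 1))))*(-10) + d = ((-5*(-2))/(((-1 - 1)*(4 - 1))))*(-10) - 9 = (10/((-2*3)))*(-10) - 9 = (10/(-6))*(-10) - 9 = (10*(-⅙))*(-10) - 9 = -5/3*(-10) - 9 = 50/3 - 9 = 23/3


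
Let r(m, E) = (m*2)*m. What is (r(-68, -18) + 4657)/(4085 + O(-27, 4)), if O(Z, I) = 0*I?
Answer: 2781/817 ≈ 3.4039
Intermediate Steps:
O(Z, I) = 0
r(m, E) = 2*m² (r(m, E) = (2*m)*m = 2*m²)
(r(-68, -18) + 4657)/(4085 + O(-27, 4)) = (2*(-68)² + 4657)/(4085 + 0) = (2*4624 + 4657)/4085 = (9248 + 4657)*(1/4085) = 13905*(1/4085) = 2781/817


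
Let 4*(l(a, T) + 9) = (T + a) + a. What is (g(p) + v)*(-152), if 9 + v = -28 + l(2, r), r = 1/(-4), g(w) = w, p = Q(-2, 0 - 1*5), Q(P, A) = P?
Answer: 14307/2 ≈ 7153.5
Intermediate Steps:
p = -2
r = -1/4 ≈ -0.25000
l(a, T) = -9 + a/2 + T/4 (l(a, T) = -9 + ((T + a) + a)/4 = -9 + (T + 2*a)/4 = -9 + (a/2 + T/4) = -9 + a/2 + T/4)
v = -721/16 (v = -9 + (-28 + (-9 + (1/2)*2 + (1/4)*(-1/4))) = -9 + (-28 + (-9 + 1 - 1/16)) = -9 + (-28 - 129/16) = -9 - 577/16 = -721/16 ≈ -45.063)
(g(p) + v)*(-152) = (-2 - 721/16)*(-152) = -753/16*(-152) = 14307/2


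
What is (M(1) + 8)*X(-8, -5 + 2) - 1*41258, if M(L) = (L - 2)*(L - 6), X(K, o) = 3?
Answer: -41219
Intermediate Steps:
M(L) = (-6 + L)*(-2 + L) (M(L) = (-2 + L)*(-6 + L) = (-6 + L)*(-2 + L))
(M(1) + 8)*X(-8, -5 + 2) - 1*41258 = ((12 + 1² - 8*1) + 8)*3 - 1*41258 = ((12 + 1 - 8) + 8)*3 - 41258 = (5 + 8)*3 - 41258 = 13*3 - 41258 = 39 - 41258 = -41219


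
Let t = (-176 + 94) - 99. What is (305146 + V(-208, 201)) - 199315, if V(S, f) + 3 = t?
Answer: 105647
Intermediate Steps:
t = -181 (t = -82 - 99 = -181)
V(S, f) = -184 (V(S, f) = -3 - 181 = -184)
(305146 + V(-208, 201)) - 199315 = (305146 - 184) - 199315 = 304962 - 199315 = 105647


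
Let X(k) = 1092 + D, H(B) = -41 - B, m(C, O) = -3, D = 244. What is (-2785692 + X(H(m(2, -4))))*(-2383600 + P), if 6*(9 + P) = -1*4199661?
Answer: 8585707904690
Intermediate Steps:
P = -1399905/2 (P = -9 + (-1*4199661)/6 = -9 + (⅙)*(-4199661) = -9 - 1399887/2 = -1399905/2 ≈ -6.9995e+5)
X(k) = 1336 (X(k) = 1092 + 244 = 1336)
(-2785692 + X(H(m(2, -4))))*(-2383600 + P) = (-2785692 + 1336)*(-2383600 - 1399905/2) = -2784356*(-6167105/2) = 8585707904690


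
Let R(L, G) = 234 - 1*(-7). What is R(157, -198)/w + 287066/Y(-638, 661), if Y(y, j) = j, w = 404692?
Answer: 116173472973/267501412 ≈ 434.29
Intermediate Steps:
R(L, G) = 241 (R(L, G) = 234 + 7 = 241)
R(157, -198)/w + 287066/Y(-638, 661) = 241/404692 + 287066/661 = 116173472973/267501412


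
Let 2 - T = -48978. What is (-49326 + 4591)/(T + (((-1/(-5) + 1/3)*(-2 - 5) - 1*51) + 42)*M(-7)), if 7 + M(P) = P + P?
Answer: -575/633 ≈ -0.90837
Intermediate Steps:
M(P) = -7 + 2*P (M(P) = -7 + (P + P) = -7 + 2*P)
T = 48980 (T = 2 - 1*(-48978) = 2 + 48978 = 48980)
(-49326 + 4591)/(T + (((-1/(-5) + 1/3)*(-2 - 5) - 1*51) + 42)*M(-7)) = (-49326 + 4591)/(48980 + (((-1/(-5) + 1/3)*(-2 - 5) - 1*51) + 42)*(-7 + 2*(-7))) = -44735/(48980 + (((-1*(-1/5) + 1*(1/3))*(-7) - 51) + 42)*(-7 - 14)) = -44735/(48980 + (((1/5 + 1/3)*(-7) - 51) + 42)*(-21)) = -44735/(48980 + (((8/15)*(-7) - 51) + 42)*(-21)) = -44735/(48980 + ((-56/15 - 51) + 42)*(-21)) = -44735/(48980 + (-821/15 + 42)*(-21)) = -44735/(48980 - 191/15*(-21)) = -44735/(48980 + 1337/5) = -44735/246237/5 = -44735*5/246237 = -575/633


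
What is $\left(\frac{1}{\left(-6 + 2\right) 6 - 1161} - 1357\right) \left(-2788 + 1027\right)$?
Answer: $\frac{943923002}{395} \approx 2.3897 \cdot 10^{6}$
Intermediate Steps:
$\left(\frac{1}{\left(-6 + 2\right) 6 - 1161} - 1357\right) \left(-2788 + 1027\right) = \left(\frac{1}{\left(-4\right) 6 - 1161} - 1357\right) \left(-1761\right) = \left(\frac{1}{-24 - 1161} - 1357\right) \left(-1761\right) = \left(\frac{1}{-1185} - 1357\right) \left(-1761\right) = \left(- \frac{1}{1185} - 1357\right) \left(-1761\right) = \left(- \frac{1608046}{1185}\right) \left(-1761\right) = \frac{943923002}{395}$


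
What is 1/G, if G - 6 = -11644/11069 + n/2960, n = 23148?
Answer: 8191060/104586103 ≈ 0.078319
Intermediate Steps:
G = 104586103/8191060 (G = 6 + (-11644/11069 + 23148/2960) = 6 + (-11644*1/11069 + 23148*(1/2960)) = 6 + (-11644/11069 + 5787/740) = 6 + 55439743/8191060 = 104586103/8191060 ≈ 12.768)
1/G = 1/(104586103/8191060) = 8191060/104586103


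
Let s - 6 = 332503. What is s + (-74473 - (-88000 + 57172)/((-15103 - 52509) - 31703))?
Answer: 8542271504/33105 ≈ 2.5804e+5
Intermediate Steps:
s = 332509 (s = 6 + 332503 = 332509)
s + (-74473 - (-88000 + 57172)/((-15103 - 52509) - 31703)) = 332509 + (-74473 - (-88000 + 57172)/((-15103 - 52509) - 31703)) = 332509 + (-74473 - (-30828)/(-67612 - 31703)) = 332509 + (-74473 - (-30828)/(-99315)) = 332509 + (-74473 - (-30828)*(-1)/99315) = 332509 + (-74473 - 1*10276/33105) = 332509 + (-74473 - 10276/33105) = 332509 - 2465438941/33105 = 8542271504/33105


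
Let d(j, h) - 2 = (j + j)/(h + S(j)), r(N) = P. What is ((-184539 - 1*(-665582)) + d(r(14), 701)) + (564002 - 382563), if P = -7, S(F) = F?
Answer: 229881941/347 ≈ 6.6248e+5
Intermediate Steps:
r(N) = -7
d(j, h) = 2 + 2*j/(h + j) (d(j, h) = 2 + (j + j)/(h + j) = 2 + (2*j)/(h + j) = 2 + 2*j/(h + j))
((-184539 - 1*(-665582)) + d(r(14), 701)) + (564002 - 382563) = ((-184539 - 1*(-665582)) + 2*(701 + 2*(-7))/(701 - 7)) + (564002 - 382563) = ((-184539 + 665582) + 2*(701 - 14)/694) + 181439 = (481043 + 2*(1/694)*687) + 181439 = (481043 + 687/347) + 181439 = 166922608/347 + 181439 = 229881941/347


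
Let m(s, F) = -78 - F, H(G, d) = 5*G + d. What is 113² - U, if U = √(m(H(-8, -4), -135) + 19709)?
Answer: 12769 - √19766 ≈ 12628.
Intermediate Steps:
H(G, d) = d + 5*G
U = √19766 (U = √((-78 - 1*(-135)) + 19709) = √((-78 + 135) + 19709) = √(57 + 19709) = √19766 ≈ 140.59)
113² - U = 113² - √19766 = 12769 - √19766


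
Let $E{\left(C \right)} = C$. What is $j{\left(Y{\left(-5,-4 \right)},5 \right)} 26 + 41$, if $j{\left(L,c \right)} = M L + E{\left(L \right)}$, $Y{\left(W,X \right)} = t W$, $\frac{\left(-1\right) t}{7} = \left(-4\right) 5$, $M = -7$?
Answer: $109241$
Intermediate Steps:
$t = 140$ ($t = - 7 \left(\left(-4\right) 5\right) = \left(-7\right) \left(-20\right) = 140$)
$Y{\left(W,X \right)} = 140 W$
$j{\left(L,c \right)} = - 6 L$ ($j{\left(L,c \right)} = - 7 L + L = - 6 L$)
$j{\left(Y{\left(-5,-4 \right)},5 \right)} 26 + 41 = - 6 \cdot 140 \left(-5\right) 26 + 41 = \left(-6\right) \left(-700\right) 26 + 41 = 4200 \cdot 26 + 41 = 109200 + 41 = 109241$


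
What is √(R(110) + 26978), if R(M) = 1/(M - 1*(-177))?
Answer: √2222151169/287 ≈ 164.25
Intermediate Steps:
R(M) = 1/(177 + M) (R(M) = 1/(M + 177) = 1/(177 + M))
√(R(110) + 26978) = √(1/(177 + 110) + 26978) = √(1/287 + 26978) = √(7742687/287) = √2222151169/287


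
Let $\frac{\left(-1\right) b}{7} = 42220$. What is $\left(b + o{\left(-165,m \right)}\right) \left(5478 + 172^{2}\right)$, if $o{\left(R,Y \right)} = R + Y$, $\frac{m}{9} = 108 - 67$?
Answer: $-10355070832$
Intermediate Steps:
$b = -295540$ ($b = \left(-7\right) 42220 = -295540$)
$m = 369$ ($m = 9 \left(108 - 67\right) = 9 \cdot 41 = 369$)
$\left(b + o{\left(-165,m \right)}\right) \left(5478 + 172^{2}\right) = \left(-295540 + \left(-165 + 369\right)\right) \left(5478 + 172^{2}\right) = \left(-295540 + 204\right) \left(5478 + 29584\right) = \left(-295336\right) 35062 = -10355070832$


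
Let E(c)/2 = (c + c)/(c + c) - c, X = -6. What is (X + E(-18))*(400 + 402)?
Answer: 25664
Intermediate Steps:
E(c) = 2 - 2*c (E(c) = 2*((c + c)/(c + c) - c) = 2*((2*c)/((2*c)) - c) = 2*((2*c)*(1/(2*c)) - c) = 2*(1 - c) = 2 - 2*c)
(X + E(-18))*(400 + 402) = (-6 + (2 - 2*(-18)))*(400 + 402) = (-6 + (2 + 36))*802 = (-6 + 38)*802 = 32*802 = 25664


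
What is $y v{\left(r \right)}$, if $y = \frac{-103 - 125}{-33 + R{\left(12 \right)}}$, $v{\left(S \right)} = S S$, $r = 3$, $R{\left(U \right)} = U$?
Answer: $\frac{684}{7} \approx 97.714$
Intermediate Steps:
$v{\left(S \right)} = S^{2}$
$y = \frac{76}{7}$ ($y = \frac{-103 - 125}{-33 + 12} = - \frac{228}{-21} = \left(-228\right) \left(- \frac{1}{21}\right) = \frac{76}{7} \approx 10.857$)
$y v{\left(r \right)} = \frac{76 \cdot 3^{2}}{7} = \frac{76}{7} \cdot 9 = \frac{684}{7}$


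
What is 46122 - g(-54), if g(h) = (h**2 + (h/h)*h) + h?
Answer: 43314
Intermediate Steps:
g(h) = h**2 + 2*h (g(h) = (h**2 + 1*h) + h = (h**2 + h) + h = (h + h**2) + h = h**2 + 2*h)
46122 - g(-54) = 46122 - (-54)*(2 - 54) = 46122 - (-54)*(-52) = 46122 - 1*2808 = 46122 - 2808 = 43314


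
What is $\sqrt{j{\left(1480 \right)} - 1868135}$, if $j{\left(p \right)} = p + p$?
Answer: $5 i \sqrt{74607} \approx 1365.7 i$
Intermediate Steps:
$j{\left(p \right)} = 2 p$
$\sqrt{j{\left(1480 \right)} - 1868135} = \sqrt{2 \cdot 1480 - 1868135} = \sqrt{2960 - 1868135} = \sqrt{-1865175} = 5 i \sqrt{74607}$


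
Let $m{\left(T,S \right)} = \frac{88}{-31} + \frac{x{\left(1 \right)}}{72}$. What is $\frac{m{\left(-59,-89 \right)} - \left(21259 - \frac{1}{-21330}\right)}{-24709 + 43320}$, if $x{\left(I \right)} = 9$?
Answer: $- \frac{56235531949}{49224606120} \approx -1.1424$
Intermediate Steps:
$m{\left(T,S \right)} = - \frac{673}{248}$ ($m{\left(T,S \right)} = \frac{88}{-31} + \frac{9}{72} = 88 \left(- \frac{1}{31}\right) + 9 \cdot \frac{1}{72} = - \frac{88}{31} + \frac{1}{8} = - \frac{673}{248}$)
$\frac{m{\left(-59,-89 \right)} - \left(21259 - \frac{1}{-21330}\right)}{-24709 + 43320} = \frac{- \frac{673}{248} - \left(21259 - \frac{1}{-21330}\right)}{-24709 + 43320} = \frac{- \frac{673}{248} - \frac{453454471}{21330}}{18611} = \left(- \frac{673}{248} - \frac{453454471}{21330}\right) \frac{1}{18611} = \left(- \frac{56235531949}{2644920}\right) \frac{1}{18611} = - \frac{56235531949}{49224606120}$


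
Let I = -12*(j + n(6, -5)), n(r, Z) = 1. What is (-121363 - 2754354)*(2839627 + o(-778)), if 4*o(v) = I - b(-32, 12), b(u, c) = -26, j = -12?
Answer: -16332154456761/2 ≈ -8.1661e+12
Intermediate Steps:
I = 132 (I = -12*(-12 + 1) = -12*(-11) = 132)
o(v) = 79/2 (o(v) = (132 - 1*(-26))/4 = (132 + 26)/4 = (1/4)*158 = 79/2)
(-121363 - 2754354)*(2839627 + o(-778)) = (-121363 - 2754354)*(2839627 + 79/2) = -2875717*5679333/2 = -16332154456761/2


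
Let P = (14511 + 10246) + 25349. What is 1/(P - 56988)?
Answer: -1/6882 ≈ -0.00014531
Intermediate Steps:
P = 50106 (P = 24757 + 25349 = 50106)
1/(P - 56988) = 1/(50106 - 56988) = 1/(-6882) = -1/6882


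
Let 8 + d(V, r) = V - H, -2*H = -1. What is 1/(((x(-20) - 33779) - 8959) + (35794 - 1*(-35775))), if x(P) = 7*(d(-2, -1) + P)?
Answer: 2/57235 ≈ 3.4944e-5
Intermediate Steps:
H = 1/2 (H = -1/2*(-1) = 1/2 ≈ 0.50000)
d(V, r) = -17/2 + V (d(V, r) = -8 + (V - 1*1/2) = -8 + (V - 1/2) = -8 + (-1/2 + V) = -17/2 + V)
x(P) = -147/2 + 7*P (x(P) = 7*((-17/2 - 2) + P) = 7*(-21/2 + P) = -147/2 + 7*P)
1/(((x(-20) - 33779) - 8959) + (35794 - 1*(-35775))) = 1/((((-147/2 + 7*(-20)) - 33779) - 8959) + (35794 - 1*(-35775))) = 1/((((-147/2 - 140) - 33779) - 8959) + (35794 + 35775)) = 1/(((-427/2 - 33779) - 8959) + 71569) = 1/((-67985/2 - 8959) + 71569) = 1/(-85903/2 + 71569) = 1/(57235/2) = 2/57235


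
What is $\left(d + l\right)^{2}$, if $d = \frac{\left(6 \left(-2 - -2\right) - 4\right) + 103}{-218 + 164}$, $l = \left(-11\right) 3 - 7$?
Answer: $\frac{63001}{36} \approx 1750.0$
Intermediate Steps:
$l = -40$ ($l = -33 - 7 = -40$)
$d = - \frac{11}{6}$ ($d = \frac{\left(6 \left(-2 + 2\right) - 4\right) + 103}{-54} = \left(\left(6 \cdot 0 - 4\right) + 103\right) \left(- \frac{1}{54}\right) = \left(\left(0 - 4\right) + 103\right) \left(- \frac{1}{54}\right) = \left(-4 + 103\right) \left(- \frac{1}{54}\right) = 99 \left(- \frac{1}{54}\right) = - \frac{11}{6} \approx -1.8333$)
$\left(d + l\right)^{2} = \left(- \frac{11}{6} - 40\right)^{2} = \left(- \frac{251}{6}\right)^{2} = \frac{63001}{36}$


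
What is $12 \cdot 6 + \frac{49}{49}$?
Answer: $73$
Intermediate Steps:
$12 \cdot 6 + \frac{49}{49} = 72 + 49 \cdot \frac{1}{49} = 72 + 1 = 73$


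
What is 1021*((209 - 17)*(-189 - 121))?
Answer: -60769920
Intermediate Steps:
1021*((209 - 17)*(-189 - 121)) = 1021*(192*(-310)) = 1021*(-59520) = -60769920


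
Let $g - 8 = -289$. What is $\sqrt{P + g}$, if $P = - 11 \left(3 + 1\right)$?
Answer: $5 i \sqrt{13} \approx 18.028 i$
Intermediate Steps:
$g = -281$ ($g = 8 - 289 = -281$)
$P = -44$ ($P = \left(-11\right) 4 = -44$)
$\sqrt{P + g} = \sqrt{-44 - 281} = \sqrt{-325} = 5 i \sqrt{13}$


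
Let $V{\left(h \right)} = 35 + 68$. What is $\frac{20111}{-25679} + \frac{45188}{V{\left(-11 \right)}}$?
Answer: $\frac{1158311219}{2644937} \approx 437.94$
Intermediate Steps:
$V{\left(h \right)} = 103$
$\frac{20111}{-25679} + \frac{45188}{V{\left(-11 \right)}} = \frac{20111}{-25679} + \frac{45188}{103} = 20111 \left(- \frac{1}{25679}\right) + 45188 \cdot \frac{1}{103} = - \frac{20111}{25679} + \frac{45188}{103} = \frac{1158311219}{2644937}$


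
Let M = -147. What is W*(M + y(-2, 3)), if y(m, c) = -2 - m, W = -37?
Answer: 5439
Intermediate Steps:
W*(M + y(-2, 3)) = -37*(-147 + (-2 - 1*(-2))) = -37*(-147 + (-2 + 2)) = -37*(-147 + 0) = -37*(-147) = 5439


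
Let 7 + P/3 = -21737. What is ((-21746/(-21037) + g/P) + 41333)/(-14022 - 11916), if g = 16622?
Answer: -216495224815/135856272816 ≈ -1.5936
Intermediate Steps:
P = -65232 (P = -21 + 3*(-21737) = -21 - 65211 = -65232)
((-21746/(-21037) + g/P) + 41333)/(-14022 - 11916) = ((-21746/(-21037) + 16622/(-65232)) + 41333)/(-14022 - 11916) = ((-21746*(-1/21037) + 16622*(-1/65232)) + 41333)/(-25938) = ((21746/21037 - 8311/32616) + 41333)*(-1/25938) = (534429029/686142792 + 41333)*(-1/25938) = (28360874450765/686142792)*(-1/25938) = -216495224815/135856272816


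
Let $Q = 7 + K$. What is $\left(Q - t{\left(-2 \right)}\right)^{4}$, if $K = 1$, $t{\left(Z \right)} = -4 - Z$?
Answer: $10000$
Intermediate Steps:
$Q = 8$ ($Q = 7 + 1 = 8$)
$\left(Q - t{\left(-2 \right)}\right)^{4} = \left(8 - \left(-4 - -2\right)\right)^{4} = \left(8 - \left(-4 + 2\right)\right)^{4} = \left(8 - -2\right)^{4} = \left(8 + 2\right)^{4} = 10^{4} = 10000$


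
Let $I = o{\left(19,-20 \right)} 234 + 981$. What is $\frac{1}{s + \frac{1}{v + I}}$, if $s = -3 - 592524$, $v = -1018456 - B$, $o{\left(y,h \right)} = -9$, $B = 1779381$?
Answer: $- \frac{2798962}{1658460556975} \approx -1.6877 \cdot 10^{-6}$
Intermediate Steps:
$I = -1125$ ($I = \left(-9\right) 234 + 981 = -2106 + 981 = -1125$)
$v = -2797837$ ($v = -1018456 - 1779381 = -2797837$)
$s = -592527$ ($s = -3 - 592524 = -592527$)
$\frac{1}{s + \frac{1}{v + I}} = \frac{1}{-592527 + \frac{1}{-2797837 - 1125}} = \frac{1}{-592527 + \frac{1}{-2798962}} = \frac{1}{-592527 - \frac{1}{2798962}} = \frac{1}{- \frac{1658460556975}{2798962}} = - \frac{2798962}{1658460556975}$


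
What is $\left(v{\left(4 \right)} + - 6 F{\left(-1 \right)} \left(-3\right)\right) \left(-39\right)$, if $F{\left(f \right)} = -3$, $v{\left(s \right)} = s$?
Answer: $1950$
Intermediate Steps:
$\left(v{\left(4 \right)} + - 6 F{\left(-1 \right)} \left(-3\right)\right) \left(-39\right) = \left(4 + \left(-6\right) \left(-3\right) \left(-3\right)\right) \left(-39\right) = \left(4 + 18 \left(-3\right)\right) \left(-39\right) = \left(4 - 54\right) \left(-39\right) = \left(-50\right) \left(-39\right) = 1950$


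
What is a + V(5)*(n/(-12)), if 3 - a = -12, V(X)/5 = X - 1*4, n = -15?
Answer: 85/4 ≈ 21.250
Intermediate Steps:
V(X) = -20 + 5*X (V(X) = 5*(X - 1*4) = 5*(X - 4) = 5*(-4 + X) = -20 + 5*X)
a = 15 (a = 3 - 1*(-12) = 3 + 12 = 15)
a + V(5)*(n/(-12)) = 15 + (-20 + 5*5)*(-15/(-12)) = 15 + (-20 + 25)*(-15*(-1/12)) = 15 + 5*(5/4) = 15 + 25/4 = 85/4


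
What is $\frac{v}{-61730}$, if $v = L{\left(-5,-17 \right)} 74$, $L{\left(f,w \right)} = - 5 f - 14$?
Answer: $- \frac{407}{30865} \approx -0.013186$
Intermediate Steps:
$L{\left(f,w \right)} = -14 - 5 f$
$v = 814$ ($v = \left(-14 - -25\right) 74 = \left(-14 + 25\right) 74 = 11 \cdot 74 = 814$)
$\frac{v}{-61730} = \frac{814}{-61730} = 814 \left(- \frac{1}{61730}\right) = - \frac{407}{30865}$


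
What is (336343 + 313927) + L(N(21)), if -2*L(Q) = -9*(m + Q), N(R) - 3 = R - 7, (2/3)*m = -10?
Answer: 650279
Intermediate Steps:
m = -15 (m = (3/2)*(-10) = -15)
N(R) = -4 + R (N(R) = 3 + (R - 7) = 3 + (-7 + R) = -4 + R)
L(Q) = -135/2 + 9*Q/2 (L(Q) = -(-9)*(-15 + Q)/2 = -(135 - 9*Q)/2 = -135/2 + 9*Q/2)
(336343 + 313927) + L(N(21)) = (336343 + 313927) + (-135/2 + 9*(-4 + 21)/2) = 650270 + (-135/2 + (9/2)*17) = 650270 + (-135/2 + 153/2) = 650270 + 9 = 650279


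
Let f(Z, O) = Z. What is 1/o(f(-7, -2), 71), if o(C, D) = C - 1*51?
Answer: -1/58 ≈ -0.017241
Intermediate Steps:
o(C, D) = -51 + C (o(C, D) = C - 51 = -51 + C)
1/o(f(-7, -2), 71) = 1/(-51 - 7) = 1/(-58) = -1/58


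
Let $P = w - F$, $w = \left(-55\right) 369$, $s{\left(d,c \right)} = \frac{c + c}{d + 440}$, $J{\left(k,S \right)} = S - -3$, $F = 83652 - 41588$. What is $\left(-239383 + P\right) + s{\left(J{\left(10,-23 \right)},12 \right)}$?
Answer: $- \frac{10560968}{35} \approx -3.0174 \cdot 10^{5}$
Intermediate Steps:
$F = 42064$
$J{\left(k,S \right)} = 3 + S$ ($J{\left(k,S \right)} = S + 3 = 3 + S$)
$s{\left(d,c \right)} = \frac{2 c}{440 + d}$
$w = -20295$
$P = -62359$ ($P = -20295 - 42064 = -62359$)
$\left(-239383 + P\right) + s{\left(J{\left(10,-23 \right)},12 \right)} = \left(-239383 - 62359\right) + 2 \cdot 12 \frac{1}{440 + \left(3 - 23\right)} = -301742 + 2 \cdot 12 \frac{1}{440 - 20} = -301742 + 2 \cdot 12 \cdot \frac{1}{420} = -301742 + \frac{2}{35} = - \frac{10560968}{35}$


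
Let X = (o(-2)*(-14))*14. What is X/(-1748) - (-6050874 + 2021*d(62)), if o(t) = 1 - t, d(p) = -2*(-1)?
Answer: 2642465731/437 ≈ 6.0468e+6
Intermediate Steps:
d(p) = 2
X = -588 (X = ((1 - 1*(-2))*(-14))*14 = ((1 + 2)*(-14))*14 = (3*(-14))*14 = -42*14 = -588)
X/(-1748) - (-6050874 + 2021*d(62)) = -588/(-1748) - 2021/(1/(-2994 + 2)) = -588*(-1/1748) - 2021/(1/(-2992)) = 147/437 - 2021/(-1/2992) = 147/437 - 2021*(-2992) = 147/437 + 6046832 = 2642465731/437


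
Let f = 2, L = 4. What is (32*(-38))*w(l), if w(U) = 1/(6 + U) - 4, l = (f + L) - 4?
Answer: 4712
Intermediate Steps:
l = 2 (l = (2 + 4) - 4 = 6 - 4 = 2)
w(U) = -4 + 1/(6 + U)
(32*(-38))*w(l) = (32*(-38))*((-23 - 4*2)/(6 + 2)) = -1216*(-23 - 8)/8 = -152*(-31) = -1216*(-31/8) = 4712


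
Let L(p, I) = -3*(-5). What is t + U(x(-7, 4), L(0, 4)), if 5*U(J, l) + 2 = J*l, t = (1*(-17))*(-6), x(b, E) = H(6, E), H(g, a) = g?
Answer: 598/5 ≈ 119.60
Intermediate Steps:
x(b, E) = 6
L(p, I) = 15
t = 102 (t = -17*(-6) = 102)
U(J, l) = -⅖ + J*l/5 (U(J, l) = -⅖ + (J*l)/5 = -⅖ + J*l/5)
t + U(x(-7, 4), L(0, 4)) = 102 + (-⅖ + (⅕)*6*15) = 102 + (-⅖ + 18) = 102 + 88/5 = 598/5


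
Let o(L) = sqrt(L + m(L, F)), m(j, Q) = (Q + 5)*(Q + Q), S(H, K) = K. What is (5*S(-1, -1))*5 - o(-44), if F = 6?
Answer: -25 - 2*sqrt(22) ≈ -34.381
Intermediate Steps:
m(j, Q) = 2*Q*(5 + Q) (m(j, Q) = (5 + Q)*(2*Q) = 2*Q*(5 + Q))
o(L) = sqrt(132 + L) (o(L) = sqrt(L + 2*6*(5 + 6)) = sqrt(L + 2*6*11) = sqrt(L + 132) = sqrt(132 + L))
(5*S(-1, -1))*5 - o(-44) = (5*(-1))*5 - sqrt(132 - 44) = -5*5 - sqrt(88) = -25 - 2*sqrt(22)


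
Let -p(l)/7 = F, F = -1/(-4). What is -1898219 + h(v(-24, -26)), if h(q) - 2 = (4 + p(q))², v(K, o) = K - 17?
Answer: -30371391/16 ≈ -1.8982e+6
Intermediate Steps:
v(K, o) = -17 + K
F = ¼ (F = -1*(-¼) = ¼ ≈ 0.25000)
p(l) = -7/4 (p(l) = -7*¼ = -7/4)
h(q) = 113/16 (h(q) = 2 + (4 - 7/4)² = 2 + (9/4)² = 2 + 81/16 = 113/16)
-1898219 + h(v(-24, -26)) = -1898219 + 113/16 = -30371391/16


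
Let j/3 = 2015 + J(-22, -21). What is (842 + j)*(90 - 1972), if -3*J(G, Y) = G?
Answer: -13002738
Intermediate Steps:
J(G, Y) = -G/3
j = 6067 (j = 3*(2015 - ⅓*(-22)) = 3*(2015 + 22/3) = 3*(6067/3) = 6067)
(842 + j)*(90 - 1972) = (842 + 6067)*(90 - 1972) = 6909*(-1882) = -13002738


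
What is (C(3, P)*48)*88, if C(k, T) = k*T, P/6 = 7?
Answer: 532224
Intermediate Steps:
P = 42 (P = 6*7 = 42)
C(k, T) = T*k
(C(3, P)*48)*88 = ((42*3)*48)*88 = (126*48)*88 = 6048*88 = 532224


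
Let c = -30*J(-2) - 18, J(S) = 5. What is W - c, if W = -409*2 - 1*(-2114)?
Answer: 1464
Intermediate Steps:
c = -168 (c = -30*5 - 18 = -150 - 18 = -168)
W = 1296 (W = -818 + 2114 = 1296)
W - c = 1296 - 1*(-168) = 1296 + 168 = 1464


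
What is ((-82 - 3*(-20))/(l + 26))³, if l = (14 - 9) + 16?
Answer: -10648/103823 ≈ -0.10256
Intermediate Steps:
l = 21 (l = 5 + 16 = 21)
((-82 - 3*(-20))/(l + 26))³ = ((-82 - 3*(-20))/(21 + 26))³ = ((-82 + 60)/47)³ = (-22*1/47)³ = (-22/47)³ = -10648/103823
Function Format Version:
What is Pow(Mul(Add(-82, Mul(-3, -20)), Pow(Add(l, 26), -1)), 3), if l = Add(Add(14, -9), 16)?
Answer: Rational(-10648, 103823) ≈ -0.10256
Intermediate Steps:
l = 21 (l = Add(5, 16) = 21)
Pow(Mul(Add(-82, Mul(-3, -20)), Pow(Add(l, 26), -1)), 3) = Pow(Mul(Add(-82, Mul(-3, -20)), Pow(Add(21, 26), -1)), 3) = Pow(Mul(Add(-82, 60), Pow(47, -1)), 3) = Pow(Mul(-22, Rational(1, 47)), 3) = Pow(Rational(-22, 47), 3) = Rational(-10648, 103823)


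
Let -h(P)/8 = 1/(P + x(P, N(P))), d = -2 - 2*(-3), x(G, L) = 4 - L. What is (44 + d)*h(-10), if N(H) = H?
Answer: -96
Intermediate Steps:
d = 4 (d = -2 + 6 = 4)
h(P) = -2 (h(P) = -8/(P + (4 - P)) = -8/4 = -8*1/4 = -2)
(44 + d)*h(-10) = (44 + 4)*(-2) = 48*(-2) = -96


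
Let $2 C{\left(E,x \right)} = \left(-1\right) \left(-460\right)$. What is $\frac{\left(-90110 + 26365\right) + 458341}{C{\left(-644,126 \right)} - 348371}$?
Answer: $- \frac{131532}{116047} \approx -1.1334$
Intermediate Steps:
$C{\left(E,x \right)} = 230$ ($C{\left(E,x \right)} = \frac{\left(-1\right) \left(-460\right)}{2} = \frac{1}{2} \cdot 460 = 230$)
$\frac{\left(-90110 + 26365\right) + 458341}{C{\left(-644,126 \right)} - 348371} = \frac{\left(-90110 + 26365\right) + 458341}{230 - 348371} = \frac{-63745 + 458341}{-348141} = 394596 \left(- \frac{1}{348141}\right) = - \frac{131532}{116047}$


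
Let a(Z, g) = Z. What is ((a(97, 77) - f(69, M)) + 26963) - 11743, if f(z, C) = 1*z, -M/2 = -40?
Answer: 15248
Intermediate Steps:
M = 80 (M = -2*(-40) = 80)
f(z, C) = z
((a(97, 77) - f(69, M)) + 26963) - 11743 = ((97 - 1*69) + 26963) - 11743 = ((97 - 69) + 26963) - 11743 = (28 + 26963) - 11743 = 26991 - 11743 = 15248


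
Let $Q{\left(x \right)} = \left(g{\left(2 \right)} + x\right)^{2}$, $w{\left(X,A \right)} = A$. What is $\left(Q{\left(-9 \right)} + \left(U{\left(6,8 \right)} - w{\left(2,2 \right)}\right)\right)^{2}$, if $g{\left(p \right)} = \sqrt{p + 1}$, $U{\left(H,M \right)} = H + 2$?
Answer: $9072 - 3240 \sqrt{3} \approx 3460.2$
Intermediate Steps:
$U{\left(H,M \right)} = 2 + H$
$g{\left(p \right)} = \sqrt{1 + p}$
$Q{\left(x \right)} = \left(x + \sqrt{3}\right)^{2}$ ($Q{\left(x \right)} = \left(\sqrt{1 + 2} + x\right)^{2} = \left(\sqrt{3} + x\right)^{2} = \left(x + \sqrt{3}\right)^{2}$)
$\left(Q{\left(-9 \right)} + \left(U{\left(6,8 \right)} - w{\left(2,2 \right)}\right)\right)^{2} = \left(\left(-9 + \sqrt{3}\right)^{2} + \left(\left(2 + 6\right) - 2\right)\right)^{2} = \left(\left(-9 + \sqrt{3}\right)^{2} + \left(8 - 2\right)\right)^{2} = \left(\left(-9 + \sqrt{3}\right)^{2} + 6\right)^{2} = \left(6 + \left(-9 + \sqrt{3}\right)^{2}\right)^{2}$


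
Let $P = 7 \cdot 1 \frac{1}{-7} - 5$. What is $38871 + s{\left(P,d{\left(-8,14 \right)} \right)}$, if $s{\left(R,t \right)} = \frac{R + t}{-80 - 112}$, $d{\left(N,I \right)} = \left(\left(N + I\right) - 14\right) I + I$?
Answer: $\frac{932917}{24} \approx 38872.0$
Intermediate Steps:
$P = -6$ ($P = 7 \cdot 1 \left(- \frac{1}{7}\right) - 5 = 7 \left(- \frac{1}{7}\right) - 5 = -1 - 5 = -6$)
$d{\left(N,I \right)} = I + I \left(-14 + I + N\right)$ ($d{\left(N,I \right)} = \left(\left(I + N\right) - 14\right) I + I = \left(-14 + I + N\right) I + I = I \left(-14 + I + N\right) + I = I + I \left(-14 + I + N\right)$)
$s{\left(R,t \right)} = - \frac{R}{192} - \frac{t}{192}$ ($s{\left(R,t \right)} = \frac{R + t}{-192} = \left(R + t\right) \left(- \frac{1}{192}\right) = - \frac{R}{192} - \frac{t}{192}$)
$38871 + s{\left(P,d{\left(-8,14 \right)} \right)} = 38871 - \left(- \frac{1}{32} + \frac{14 \left(-13 + 14 - 8\right)}{192}\right) = 38871 - \left(- \frac{1}{32} + \frac{14 \left(-7\right)}{192}\right) = 38871 + \left(\frac{1}{32} - - \frac{49}{96}\right) = 38871 + \left(\frac{1}{32} + \frac{49}{96}\right) = 38871 + \frac{13}{24} = \frac{932917}{24}$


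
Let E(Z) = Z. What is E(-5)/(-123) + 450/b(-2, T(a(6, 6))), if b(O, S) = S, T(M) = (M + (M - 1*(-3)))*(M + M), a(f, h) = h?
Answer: 625/246 ≈ 2.5406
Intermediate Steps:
T(M) = 2*M*(3 + 2*M) (T(M) = (M + (M + 3))*(2*M) = (M + (3 + M))*(2*M) = (3 + 2*M)*(2*M) = 2*M*(3 + 2*M))
E(-5)/(-123) + 450/b(-2, T(a(6, 6))) = -5/(-123) + 450/((2*6*(3 + 2*6))) = -5*(-1/123) + 450/((2*6*(3 + 12))) = 5/123 + 450/((2*6*15)) = 5/123 + 450/180 = 5/123 + 450*(1/180) = 5/123 + 5/2 = 625/246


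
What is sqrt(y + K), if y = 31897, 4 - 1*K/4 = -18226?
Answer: sqrt(104817) ≈ 323.75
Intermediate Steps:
K = 72920 (K = 16 - 4*(-18226) = 16 + 72904 = 72920)
sqrt(y + K) = sqrt(31897 + 72920) = sqrt(104817)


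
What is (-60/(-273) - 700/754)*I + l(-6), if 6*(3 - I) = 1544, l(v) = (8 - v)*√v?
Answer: 203830/1131 + 14*I*√6 ≈ 180.22 + 34.293*I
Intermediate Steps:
l(v) = √v*(8 - v)
I = -763/3 (I = 3 - ⅙*1544 = 3 - 772/3 = -763/3 ≈ -254.33)
(-60/(-273) - 700/754)*I + l(-6) = (-60/(-273) - 700/754)*(-763/3) + √(-6)*(8 - 1*(-6)) = (-60*(-1/273) - 700*1/754)*(-763/3) + (I*√6)*(8 + 6) = (20/91 - 350/377)*(-763/3) + (I*√6)*14 = -1870/2639*(-763/3) + 14*I*√6 = 203830/1131 + 14*I*√6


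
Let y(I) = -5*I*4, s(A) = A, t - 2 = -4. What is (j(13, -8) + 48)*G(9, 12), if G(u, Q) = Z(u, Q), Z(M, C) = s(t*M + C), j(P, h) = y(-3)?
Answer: -648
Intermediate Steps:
t = -2 (t = 2 - 4 = -2)
y(I) = -20*I
j(P, h) = 60 (j(P, h) = -20*(-3) = 60)
Z(M, C) = C - 2*M (Z(M, C) = -2*M + C = C - 2*M)
G(u, Q) = Q - 2*u
(j(13, -8) + 48)*G(9, 12) = (60 + 48)*(12 - 2*9) = 108*(12 - 18) = 108*(-6) = -648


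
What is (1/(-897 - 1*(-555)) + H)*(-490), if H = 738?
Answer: -61836775/171 ≈ -3.6162e+5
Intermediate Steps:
(1/(-897 - 1*(-555)) + H)*(-490) = (1/(-897 - 1*(-555)) + 738)*(-490) = (1/(-897 + 555) + 738)*(-490) = (1/(-342) + 738)*(-490) = (-1/342 + 738)*(-490) = (252395/342)*(-490) = -61836775/171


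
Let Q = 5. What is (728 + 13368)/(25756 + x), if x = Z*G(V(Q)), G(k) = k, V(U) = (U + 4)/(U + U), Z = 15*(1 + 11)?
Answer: 7048/12959 ≈ 0.54387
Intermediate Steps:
Z = 180 (Z = 15*12 = 180)
V(U) = (4 + U)/(2*U) (V(U) = (4 + U)/((2*U)) = (4 + U)*(1/(2*U)) = (4 + U)/(2*U))
x = 162 (x = 180*((½)*(4 + 5)/5) = 180*((½)*(⅕)*9) = 180*(9/10) = 162)
(728 + 13368)/(25756 + x) = (728 + 13368)/(25756 + 162) = 14096/25918 = 14096*(1/25918) = 7048/12959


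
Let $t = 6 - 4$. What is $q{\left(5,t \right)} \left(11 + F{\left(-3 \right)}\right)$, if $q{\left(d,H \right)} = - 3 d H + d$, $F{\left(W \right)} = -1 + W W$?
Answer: $-475$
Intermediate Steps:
$t = 2$ ($t = 6 - 4 = 2$)
$F{\left(W \right)} = -1 + W^{2}$
$q{\left(d,H \right)} = d - 3 H d$ ($q{\left(d,H \right)} = - 3 H d + d = d - 3 H d$)
$q{\left(5,t \right)} \left(11 + F{\left(-3 \right)}\right) = 5 \left(1 - 6\right) \left(11 - \left(1 - \left(-3\right)^{2}\right)\right) = 5 \left(1 - 6\right) \left(11 + \left(-1 + 9\right)\right) = 5 \left(-5\right) \left(11 + 8\right) = \left(-25\right) 19 = -475$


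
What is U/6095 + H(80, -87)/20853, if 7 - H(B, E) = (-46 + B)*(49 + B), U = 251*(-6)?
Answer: -58094623/127099035 ≈ -0.45708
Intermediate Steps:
U = -1506
H(B, E) = 7 - (-46 + B)*(49 + B)
U/6095 + H(80, -87)/20853 = -1506/6095 + (2261 - 1*80**2 - 3*80)/20853 = -1506*1/6095 + (2261 - 1*6400 - 240)*(1/20853) = -1506/6095 + (2261 - 6400 - 240)*(1/20853) = -1506/6095 - 4379*1/20853 = -1506/6095 - 4379/20853 = -58094623/127099035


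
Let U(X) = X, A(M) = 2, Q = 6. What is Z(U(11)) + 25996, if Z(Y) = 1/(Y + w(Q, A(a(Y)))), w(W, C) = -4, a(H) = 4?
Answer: 181973/7 ≈ 25996.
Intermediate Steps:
Z(Y) = 1/(-4 + Y) (Z(Y) = 1/(Y - 4) = 1/(-4 + Y))
Z(U(11)) + 25996 = 1/(-4 + 11) + 25996 = 1/7 + 25996 = ⅐ + 25996 = 181973/7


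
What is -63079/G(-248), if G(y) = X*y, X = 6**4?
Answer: 63079/321408 ≈ 0.19626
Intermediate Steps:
X = 1296
G(y) = 1296*y
-63079/G(-248) = -63079/(1296*(-248)) = -63079/(-321408) = -63079*(-1/321408) = 63079/321408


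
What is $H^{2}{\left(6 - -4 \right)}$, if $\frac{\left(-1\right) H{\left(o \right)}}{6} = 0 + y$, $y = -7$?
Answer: $1764$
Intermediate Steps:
$H{\left(o \right)} = 42$ ($H{\left(o \right)} = - 6 \left(0 - 7\right) = \left(-6\right) \left(-7\right) = 42$)
$H^{2}{\left(6 - -4 \right)} = 42^{2} = 1764$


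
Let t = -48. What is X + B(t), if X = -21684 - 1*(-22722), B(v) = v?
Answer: 990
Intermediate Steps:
X = 1038 (X = -21684 + 22722 = 1038)
X + B(t) = 1038 - 48 = 990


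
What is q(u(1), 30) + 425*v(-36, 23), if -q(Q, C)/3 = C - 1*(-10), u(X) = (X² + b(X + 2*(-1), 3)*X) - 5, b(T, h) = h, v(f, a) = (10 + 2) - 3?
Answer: 3705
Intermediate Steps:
v(f, a) = 9 (v(f, a) = 12 - 3 = 9)
u(X) = -5 + X² + 3*X (u(X) = (X² + 3*X) - 5 = -5 + X² + 3*X)
q(Q, C) = -30 - 3*C (q(Q, C) = -3*(C - 1*(-10)) = -3*(C + 10) = -3*(10 + C) = -30 - 3*C)
q(u(1), 30) + 425*v(-36, 23) = (-30 - 3*30) + 425*9 = (-30 - 90) + 3825 = -120 + 3825 = 3705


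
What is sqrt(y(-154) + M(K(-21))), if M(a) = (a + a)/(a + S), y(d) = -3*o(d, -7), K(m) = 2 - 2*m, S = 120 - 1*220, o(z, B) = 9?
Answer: 10*I*sqrt(14)/7 ≈ 5.3452*I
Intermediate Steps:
S = -100 (S = 120 - 220 = -100)
y(d) = -27 (y(d) = -3*9 = -27)
M(a) = 2*a/(-100 + a) (M(a) = (a + a)/(a - 100) = (2*a)/(-100 + a) = 2*a/(-100 + a))
sqrt(y(-154) + M(K(-21))) = sqrt(-27 + 2*(2 - 2*(-21))/(-100 + (2 - 2*(-21)))) = sqrt(-27 + 2*(2 + 42)/(-100 + (2 + 42))) = sqrt(-27 + 2*44/(-100 + 44)) = sqrt(-27 + 2*44/(-56)) = sqrt(-27 + 2*44*(-1/56)) = sqrt(-27 - 11/7) = sqrt(-200/7) = 10*I*sqrt(14)/7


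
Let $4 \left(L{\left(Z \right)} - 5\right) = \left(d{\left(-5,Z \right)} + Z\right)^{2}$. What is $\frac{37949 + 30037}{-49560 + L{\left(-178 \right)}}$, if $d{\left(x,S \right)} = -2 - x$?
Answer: $- \frac{90648}{55865} \approx -1.6226$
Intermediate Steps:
$L{\left(Z \right)} = 5 + \frac{\left(3 + Z\right)^{2}}{4}$ ($L{\left(Z \right)} = 5 + \frac{\left(\left(-2 - -5\right) + Z\right)^{2}}{4} = 5 + \frac{\left(\left(-2 + 5\right) + Z\right)^{2}}{4} = 5 + \frac{\left(3 + Z\right)^{2}}{4}$)
$\frac{37949 + 30037}{-49560 + L{\left(-178 \right)}} = \frac{37949 + 30037}{-49560 + \left(5 + \frac{\left(3 - 178\right)^{2}}{4}\right)} = \frac{67986}{-49560 + \left(5 + \frac{\left(-175\right)^{2}}{4}\right)} = \frac{67986}{-49560 + \left(5 + \frac{1}{4} \cdot 30625\right)} = \frac{67986}{-49560 + \left(5 + \frac{30625}{4}\right)} = \frac{67986}{-49560 + \frac{30645}{4}} = \frac{67986}{- \frac{167595}{4}} = 67986 \left(- \frac{4}{167595}\right) = - \frac{90648}{55865}$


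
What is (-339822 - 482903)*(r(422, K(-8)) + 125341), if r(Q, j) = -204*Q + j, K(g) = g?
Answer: -32287842625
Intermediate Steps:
r(Q, j) = j - 204*Q
(-339822 - 482903)*(r(422, K(-8)) + 125341) = (-339822 - 482903)*((-8 - 204*422) + 125341) = -822725*((-8 - 86088) + 125341) = -822725*(-86096 + 125341) = -822725*39245 = -32287842625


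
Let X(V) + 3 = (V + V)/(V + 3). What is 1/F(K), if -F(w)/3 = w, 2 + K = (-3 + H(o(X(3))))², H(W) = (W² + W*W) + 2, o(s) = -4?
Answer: -1/2877 ≈ -0.00034758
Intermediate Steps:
X(V) = -3 + 2*V/(3 + V) (X(V) = -3 + (V + V)/(V + 3) = -3 + (2*V)/(3 + V) = -3 + 2*V/(3 + V))
H(W) = 2 + 2*W² (H(W) = (W² + W²) + 2 = 2*W² + 2 = 2 + 2*W²)
K = 959 (K = -2 + (-3 + (2 + 2*(-4)²))² = -2 + (-3 + (2 + 2*16))² = -2 + (-3 + (2 + 32))² = -2 + (-3 + 34)² = -2 + 31² = -2 + 961 = 959)
F(w) = -3*w
1/F(K) = 1/(-3*959) = 1/(-2877) = -1/2877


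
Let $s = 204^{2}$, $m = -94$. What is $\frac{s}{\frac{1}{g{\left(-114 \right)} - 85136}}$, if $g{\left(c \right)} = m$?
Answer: $-3546931680$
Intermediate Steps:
$g{\left(c \right)} = -94$
$s = 41616$
$\frac{s}{\frac{1}{g{\left(-114 \right)} - 85136}} = \frac{41616}{\frac{1}{-94 - 85136}} = \frac{41616}{\frac{1}{-85230}} = \frac{41616}{- \frac{1}{85230}} = 41616 \left(-85230\right) = -3546931680$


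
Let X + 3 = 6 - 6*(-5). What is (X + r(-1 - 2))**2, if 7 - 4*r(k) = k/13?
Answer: 819025/676 ≈ 1211.6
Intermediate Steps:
r(k) = 7/4 - k/52 (r(k) = 7/4 - k/(4*13) = 7/4 - k/52)
X = 33 (X = -3 + (6 - 6*(-5)) = -3 + (6 + 30) = -3 + 36 = 33)
(X + r(-1 - 2))**2 = (33 + (7/4 - (-1 - 2)/52))**2 = (33 + (7/4 - 1/52*(-3)))**2 = (33 + (7/4 + 3/52))**2 = (33 + 47/26)**2 = (905/26)**2 = 819025/676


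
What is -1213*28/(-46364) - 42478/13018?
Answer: -190913330/75445819 ≈ -2.5305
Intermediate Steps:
-1213*28/(-46364) - 42478/13018 = -33964*(-1/46364) - 42478*1/13018 = 8491/11591 - 21239/6509 = -190913330/75445819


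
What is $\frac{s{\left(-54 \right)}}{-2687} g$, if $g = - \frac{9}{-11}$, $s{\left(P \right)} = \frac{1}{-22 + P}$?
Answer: $\frac{9}{2246332} \approx 4.0065 \cdot 10^{-6}$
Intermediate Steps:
$g = \frac{9}{11}$ ($g = \left(-9\right) \left(- \frac{1}{11}\right) = \frac{9}{11} \approx 0.81818$)
$\frac{s{\left(-54 \right)}}{-2687} g = \frac{1}{\left(-22 - 54\right) \left(-2687\right)} \frac{9}{11} = \frac{1}{-76} \left(- \frac{1}{2687}\right) \frac{9}{11} = \left(- \frac{1}{76}\right) \left(- \frac{1}{2687}\right) \frac{9}{11} = \frac{1}{204212} \cdot \frac{9}{11} = \frac{9}{2246332}$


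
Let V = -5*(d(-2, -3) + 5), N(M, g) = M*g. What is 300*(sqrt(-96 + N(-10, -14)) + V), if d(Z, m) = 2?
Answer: -10500 + 600*sqrt(11) ≈ -8510.0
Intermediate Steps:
V = -35 (V = -5*(2 + 5) = -5*7 = -35)
300*(sqrt(-96 + N(-10, -14)) + V) = 300*(sqrt(-96 - 10*(-14)) - 35) = 300*(sqrt(-96 + 140) - 35) = 300*(sqrt(44) - 35) = 300*(2*sqrt(11) - 35) = 300*(-35 + 2*sqrt(11)) = -10500 + 600*sqrt(11)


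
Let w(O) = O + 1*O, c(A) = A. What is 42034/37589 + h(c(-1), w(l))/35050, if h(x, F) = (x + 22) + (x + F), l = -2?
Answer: 736946562/658747225 ≈ 1.1187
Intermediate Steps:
w(O) = 2*O (w(O) = O + O = 2*O)
h(x, F) = 22 + F + 2*x (h(x, F) = (22 + x) + (F + x) = 22 + F + 2*x)
42034/37589 + h(c(-1), w(l))/35050 = 42034/37589 + (22 + 2*(-2) + 2*(-1))/35050 = 42034*(1/37589) + (22 - 4 - 2)*(1/35050) = 42034/37589 + 16*(1/35050) = 42034/37589 + 8/17525 = 736946562/658747225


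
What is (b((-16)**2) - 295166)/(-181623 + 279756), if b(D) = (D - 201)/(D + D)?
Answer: -50374979/16748032 ≈ -3.0078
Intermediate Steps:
b(D) = (-201 + D)/(2*D) (b(D) = (-201 + D)/((2*D)) = (-201 + D)*(1/(2*D)) = (-201 + D)/(2*D))
(b((-16)**2) - 295166)/(-181623 + 279756) = ((-201 + (-16)**2)/(2*((-16)**2)) - 295166)/(-181623 + 279756) = ((1/2)*(-201 + 256)/256 - 295166)/98133 = ((1/2)*(1/256)*55 - 295166)*(1/98133) = (55/512 - 295166)*(1/98133) = -151124937/512*1/98133 = -50374979/16748032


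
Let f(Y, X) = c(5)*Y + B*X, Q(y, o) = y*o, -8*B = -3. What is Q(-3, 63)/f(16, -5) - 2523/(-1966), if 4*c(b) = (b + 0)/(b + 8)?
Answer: 5533143/9830 ≈ 562.88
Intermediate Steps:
B = 3/8 (B = -1/8*(-3) = 3/8 ≈ 0.37500)
Q(y, o) = o*y
c(b) = b/(4*(8 + b)) (c(b) = ((b + 0)/(b + 8))/4 = (b/(8 + b))/4 = b/(4*(8 + b)))
f(Y, X) = 3*X/8 + 5*Y/52 (f(Y, X) = ((1/4)*5/(8 + 5))*Y + 3*X/8 = ((1/4)*5/13)*Y + 3*X/8 = ((1/4)*5*(1/13))*Y + 3*X/8 = 5*Y/52 + 3*X/8 = 3*X/8 + 5*Y/52)
Q(-3, 63)/f(16, -5) - 2523/(-1966) = (63*(-3))/((3/8)*(-5) + (5/52)*16) - 2523/(-1966) = -189/(-15/8 + 20/13) - 2523*(-1/1966) = -189/(-35/104) + 2523/1966 = -189*(-104/35) + 2523/1966 = 2808/5 + 2523/1966 = 5533143/9830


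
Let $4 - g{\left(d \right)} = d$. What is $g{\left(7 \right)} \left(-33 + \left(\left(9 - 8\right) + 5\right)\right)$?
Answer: $81$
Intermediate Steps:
$g{\left(d \right)} = 4 - d$
$g{\left(7 \right)} \left(-33 + \left(\left(9 - 8\right) + 5\right)\right) = \left(4 - 7\right) \left(-33 + \left(\left(9 - 8\right) + 5\right)\right) = \left(4 - 7\right) \left(-33 + \left(1 + 5\right)\right) = - 3 \left(-33 + 6\right) = \left(-3\right) \left(-27\right) = 81$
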